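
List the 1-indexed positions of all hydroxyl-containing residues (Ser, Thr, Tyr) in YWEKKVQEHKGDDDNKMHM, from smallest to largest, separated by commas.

Matching residues: Y1.

1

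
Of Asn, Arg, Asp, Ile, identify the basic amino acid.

Arg

Lysine (K), arginine (R), and histidine (H) have basic, nitrogen-containing side chains.
Of the listed options, only Arg belongs to this group.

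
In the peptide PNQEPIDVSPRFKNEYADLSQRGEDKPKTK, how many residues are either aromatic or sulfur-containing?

2

Aromatic: F, W, Y. Sulfur-containing: C, M.
Aromatic residues here: F12, Y16 (2).
Sulfur-containing residues here: none (0).
The two groups share no amino acid, so total = 2 + 0 = 2.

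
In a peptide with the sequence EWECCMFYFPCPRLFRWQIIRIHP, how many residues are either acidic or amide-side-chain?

Acidic: D, E. Amide-side-chain: N, Q.
Acidic residues here: E1, E3 (2).
Amide-side-chain residues here: Q18 (1).
The two groups share no amino acid, so total = 2 + 1 = 3.

3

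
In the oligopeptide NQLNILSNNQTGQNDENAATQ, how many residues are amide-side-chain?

Asparagine (N) and glutamine (Q) have uncharged amide side chains.
Matching residues: N1, Q2, N4, N8, N9, Q10, Q13, N14, N17, Q21.

10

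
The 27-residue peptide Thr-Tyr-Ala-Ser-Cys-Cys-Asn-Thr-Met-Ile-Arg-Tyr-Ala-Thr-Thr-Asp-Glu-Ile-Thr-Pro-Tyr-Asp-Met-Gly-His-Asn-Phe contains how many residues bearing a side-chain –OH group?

9

The –OH-bearing residues are Ser, Thr (aliphatic alcohols), and Tyr (phenol).
Matching residues: Thr1, Tyr2, Ser4, Thr8, Tyr12, Thr14, Thr15, Thr19, Tyr21.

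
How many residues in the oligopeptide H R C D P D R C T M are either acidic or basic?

5

Acidic: D, E. Basic: H, K, R.
Acidic residues here: D4, D6 (2).
Basic residues here: H1, R2, R7 (3).
The two groups share no amino acid, so total = 2 + 3 = 5.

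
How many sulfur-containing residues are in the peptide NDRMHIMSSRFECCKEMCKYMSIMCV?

Cysteine (C, thiol) and methionine (M, thioether) are the two sulfur-containing amino acids.
Matching residues: M4, M7, C13, C14, M17, C18, M21, M24, C25.

9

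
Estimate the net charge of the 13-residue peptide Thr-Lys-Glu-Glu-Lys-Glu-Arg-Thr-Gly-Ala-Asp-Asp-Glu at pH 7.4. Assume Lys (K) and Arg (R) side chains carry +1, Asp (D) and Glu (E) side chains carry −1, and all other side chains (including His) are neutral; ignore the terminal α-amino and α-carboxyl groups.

-3

Positive (K, R): Lys2, Lys5, Arg7 → +3.
Negative (D, E): Glu3, Glu4, Glu6, Asp11, Asp12, Glu13 → −6.
Net charge = (+3) + (−6) = −3.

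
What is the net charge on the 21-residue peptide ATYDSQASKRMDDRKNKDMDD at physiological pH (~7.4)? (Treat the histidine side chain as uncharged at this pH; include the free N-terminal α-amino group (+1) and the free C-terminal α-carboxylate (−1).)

Near pH 7.4, K and R contribute +1 each, D and E contribute −1 each, and every other side chain (His included, as stated) is uncharged.
Positive (K, R): K9, R10, R14, K15, K17 → +5.
Negative (D, E): D4, D12, D13, D18, D20, D21 → −6.
The N-terminus (+1) and C-terminus (−1) cancel.
Net charge = (+5) + (−6) = −1.

-1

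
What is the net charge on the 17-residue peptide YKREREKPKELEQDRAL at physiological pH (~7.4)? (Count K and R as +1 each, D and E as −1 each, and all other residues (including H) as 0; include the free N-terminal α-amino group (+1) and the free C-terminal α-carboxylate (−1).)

Positive (K, R): K2, R3, R5, K7, K9, R15 → +6.
Negative (D, E): E4, E6, E10, E12, D14 → −5.
The N-terminus (+1) and C-terminus (−1) cancel.
Net charge = (+6) + (−5) = +1.

+1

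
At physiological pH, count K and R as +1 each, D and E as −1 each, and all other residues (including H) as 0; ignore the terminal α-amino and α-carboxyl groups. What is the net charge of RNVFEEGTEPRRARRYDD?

0

Positive (K, R): R1, R11, R12, R14, R15 → +5.
Negative (D, E): E5, E6, E9, D17, D18 → −5.
Net charge = (+5) + (−5) = 0.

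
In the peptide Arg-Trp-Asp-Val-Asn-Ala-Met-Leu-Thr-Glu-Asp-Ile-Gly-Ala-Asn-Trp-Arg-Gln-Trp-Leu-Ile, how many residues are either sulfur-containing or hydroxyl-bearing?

2

Sulfur-containing: C, M. Hydroxyl-bearing: S, T, Y.
Sulfur-containing residues here: Met7 (1).
Hydroxyl-bearing residues here: Thr9 (1).
The two groups share no amino acid, so total = 1 + 1 = 2.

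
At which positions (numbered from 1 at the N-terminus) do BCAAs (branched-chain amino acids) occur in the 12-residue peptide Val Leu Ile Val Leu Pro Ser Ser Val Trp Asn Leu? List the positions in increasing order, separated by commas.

Valine (V), leucine (L), and isoleucine (I) are the branched-chain amino acids.
Matching residues: Val1, Leu2, Ile3, Val4, Leu5, Val9, Leu12.

1, 2, 3, 4, 5, 9, 12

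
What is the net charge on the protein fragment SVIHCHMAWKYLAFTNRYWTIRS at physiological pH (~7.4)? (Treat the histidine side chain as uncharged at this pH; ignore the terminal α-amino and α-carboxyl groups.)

+3

The side chains ionized at physiological pH are Lys/Arg (+1) and Asp/Glu (−1); with His treated as neutral, nothing else contributes.
Positive (K, R): K10, R17, R22 → +3.
Negative (D, E): none → −0.
Net charge = (+3) + (−0) = +3.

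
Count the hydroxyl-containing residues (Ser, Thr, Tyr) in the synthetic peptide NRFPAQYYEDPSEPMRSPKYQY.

Matching residues: Y7, Y8, S12, S17, Y20, Y22.

6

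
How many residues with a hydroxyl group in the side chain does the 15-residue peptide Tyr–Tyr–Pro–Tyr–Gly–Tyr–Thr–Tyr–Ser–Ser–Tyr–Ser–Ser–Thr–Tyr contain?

13

The –OH-bearing residues are Ser, Thr (aliphatic alcohols), and Tyr (phenol).
Matching residues: Tyr1, Tyr2, Tyr4, Tyr6, Thr7, Tyr8, Ser9, Ser10, Tyr11, Ser12, Ser13, Thr14, Tyr15.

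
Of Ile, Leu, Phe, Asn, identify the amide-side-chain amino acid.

The amide-side-chain residues are Asn (N) and Gln (Q).
Of the listed options, only Asn belongs to this group.

Asn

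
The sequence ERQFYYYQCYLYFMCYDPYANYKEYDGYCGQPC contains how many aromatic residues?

12

The aromatic amino acids are Phe (F, benzyl), Trp (W, indole), and Tyr (Y, phenol).
Matching residues: F4, Y5, Y6, Y7, Y10, Y12, F13, Y16, Y19, Y22, Y25, Y28.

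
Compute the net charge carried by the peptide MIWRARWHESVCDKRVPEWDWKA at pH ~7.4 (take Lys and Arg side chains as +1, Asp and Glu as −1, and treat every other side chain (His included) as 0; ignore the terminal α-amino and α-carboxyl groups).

Positive (K, R): R4, R6, K14, R15, K22 → +5.
Negative (D, E): E9, D13, E18, D20 → −4.
Net charge = (+5) + (−4) = +1.

+1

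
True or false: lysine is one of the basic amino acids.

K, R, and H are the three residues with basic side chains (ε-amine, guanidinium, and imidazole respectively).
Lysine is in this group.

True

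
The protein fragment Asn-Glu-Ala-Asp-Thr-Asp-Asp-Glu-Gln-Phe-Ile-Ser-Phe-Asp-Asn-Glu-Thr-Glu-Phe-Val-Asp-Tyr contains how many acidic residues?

Only D (aspartate) and E (glutamate) carry a side-chain carboxylic acid.
Matching residues: Glu2, Asp4, Asp6, Asp7, Glu8, Asp14, Glu16, Glu18, Asp21.

9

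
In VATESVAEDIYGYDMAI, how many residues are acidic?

4

Only D (aspartate) and E (glutamate) carry a side-chain carboxylic acid.
Matching residues: E4, E8, D9, D14.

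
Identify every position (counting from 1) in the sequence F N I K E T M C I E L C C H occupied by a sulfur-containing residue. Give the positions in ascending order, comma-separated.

7, 8, 12, 13

Matching residues: M7, C8, C12, C13.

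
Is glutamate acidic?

Only D (aspartate) and E (glutamate) carry a side-chain carboxylic acid.
Glutamate is in this group.

Yes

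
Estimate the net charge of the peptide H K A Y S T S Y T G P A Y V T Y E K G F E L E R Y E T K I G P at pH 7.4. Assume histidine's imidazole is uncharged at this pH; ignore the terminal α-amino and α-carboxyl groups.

At pH ~7.4 the Lys and Arg side chains are protonated (+1), the Asp and Glu side chains are deprotonated (−1), and with His taken as neutral all other side chains carry no charge.
Positive (K, R): K2, K18, R24, K28 → +4.
Negative (D, E): E17, E21, E23, E26 → −4.
Net charge = (+4) + (−4) = 0.

0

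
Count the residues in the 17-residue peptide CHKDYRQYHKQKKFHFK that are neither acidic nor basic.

Acidic: D, E. Basic: K, R, H. All other residues are neither.
Matching residues: C1, Y5, Q7, Y8, Q11, F14, F16.

7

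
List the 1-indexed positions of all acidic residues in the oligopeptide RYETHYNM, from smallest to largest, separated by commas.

The acidic residues are Asp (D) and Glu (E), whose side chains end in a carboxylate group.
Matching residues: E3.

3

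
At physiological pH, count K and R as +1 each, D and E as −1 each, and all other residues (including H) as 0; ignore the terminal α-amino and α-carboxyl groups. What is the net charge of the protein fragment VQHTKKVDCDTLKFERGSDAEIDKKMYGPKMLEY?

Positive (K, R): K5, K6, K13, R16, K24, K25, K30 → +7.
Negative (D, E): D8, D10, E15, D19, E21, D23, E33 → −7.
Net charge = (+7) + (−7) = 0.

0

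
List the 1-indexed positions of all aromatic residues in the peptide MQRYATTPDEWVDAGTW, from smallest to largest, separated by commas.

Phenylalanine (F), tryptophan (W), and tyrosine (Y) have aromatic ring side chains.
Matching residues: Y4, W11, W17.

4, 11, 17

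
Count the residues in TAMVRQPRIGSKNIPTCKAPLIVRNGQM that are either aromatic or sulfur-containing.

3

Aromatic: F, W, Y. Sulfur-containing: C, M.
Aromatic residues here: none (0).
Sulfur-containing residues here: M3, C17, M28 (3).
The two groups share no amino acid, so total = 0 + 3 = 3.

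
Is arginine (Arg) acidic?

Aspartate (D) and glutamate (E) have carboxylic-acid side chains and are the acidic amino acids.
Arginine is not in this group.

No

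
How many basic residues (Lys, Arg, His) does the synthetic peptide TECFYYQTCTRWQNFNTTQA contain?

Matching residues: R11.

1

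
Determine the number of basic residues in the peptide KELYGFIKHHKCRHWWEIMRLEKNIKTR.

K, R, and H are the three residues with basic side chains (ε-amine, guanidinium, and imidazole respectively).
Matching residues: K1, K8, H9, H10, K11, R13, H14, R20, K23, K26, R28.

11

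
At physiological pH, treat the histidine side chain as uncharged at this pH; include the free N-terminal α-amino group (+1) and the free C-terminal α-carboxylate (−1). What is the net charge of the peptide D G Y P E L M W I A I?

At pH ~7.4 the Lys and Arg side chains are protonated (+1), the Asp and Glu side chains are deprotonated (−1), and with His taken as neutral all other side chains carry no charge.
Positive (K, R): none → +0.
Negative (D, E): D1, E5 → −2.
The N-terminus (+1) and C-terminus (−1) cancel.
Net charge = (+0) + (−2) = −2.

-2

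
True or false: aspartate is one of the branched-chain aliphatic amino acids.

Valine (V), leucine (L), and isoleucine (I) are the branched-chain amino acids.
Aspartate is not in this group.

False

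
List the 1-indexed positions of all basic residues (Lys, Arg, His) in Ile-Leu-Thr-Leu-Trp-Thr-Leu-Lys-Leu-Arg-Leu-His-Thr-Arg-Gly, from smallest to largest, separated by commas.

8, 10, 12, 14

Matching residues: Lys8, Arg10, His12, Arg14.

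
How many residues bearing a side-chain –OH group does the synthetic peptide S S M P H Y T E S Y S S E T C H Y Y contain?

Serine (S), threonine (T), and tyrosine (Y) each carry a hydroxyl group on the side chain.
Matching residues: S1, S2, Y6, T7, S9, Y10, S11, S12, T14, Y17, Y18.

11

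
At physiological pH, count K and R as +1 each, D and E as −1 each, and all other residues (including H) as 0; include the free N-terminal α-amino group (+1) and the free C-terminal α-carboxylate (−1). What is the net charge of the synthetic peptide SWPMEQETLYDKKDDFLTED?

Positive (K, R): K12, K13 → +2.
Negative (D, E): E5, E7, D11, D14, D15, E19, D20 → −7.
The N-terminus (+1) and C-terminus (−1) cancel.
Net charge = (+2) + (−7) = −5.

-5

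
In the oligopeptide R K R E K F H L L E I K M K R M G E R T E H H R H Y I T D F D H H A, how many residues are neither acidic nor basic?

13

Acidic: D, E. Basic: K, R, H. All other residues are neither.
Matching residues: F6, L8, L9, I11, M13, M16, G17, T20, Y26, I27, T28, F30, A34.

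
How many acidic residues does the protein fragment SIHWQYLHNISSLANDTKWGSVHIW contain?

1

Only D (aspartate) and E (glutamate) carry a side-chain carboxylic acid.
Matching residues: D16.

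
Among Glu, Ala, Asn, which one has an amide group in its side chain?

The amide-side-chain residues are Asn (N) and Gln (Q).
Of the listed options, only Asn belongs to this group.

Asn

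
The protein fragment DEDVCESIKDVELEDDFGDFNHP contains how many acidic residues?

10

The acidic residues are Asp (D) and Glu (E), whose side chains end in a carboxylate group.
Matching residues: D1, E2, D3, E6, D10, E12, E14, D15, D16, D19.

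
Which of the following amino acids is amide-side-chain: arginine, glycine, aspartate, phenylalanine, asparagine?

Only N (asparagine) and Q (glutamine) carry a side-chain carboxamide.
Of the listed options, only asparagine belongs to this group.

asparagine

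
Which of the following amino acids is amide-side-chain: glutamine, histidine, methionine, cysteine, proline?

Only N (asparagine) and Q (glutamine) carry a side-chain carboxamide.
Of the listed options, only glutamine belongs to this group.

glutamine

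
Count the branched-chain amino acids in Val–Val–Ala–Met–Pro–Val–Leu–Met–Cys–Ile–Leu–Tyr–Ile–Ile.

8

V, L, and I make up the branched-chain aliphatic group.
Matching residues: Val1, Val2, Val6, Leu7, Ile10, Leu11, Ile13, Ile14.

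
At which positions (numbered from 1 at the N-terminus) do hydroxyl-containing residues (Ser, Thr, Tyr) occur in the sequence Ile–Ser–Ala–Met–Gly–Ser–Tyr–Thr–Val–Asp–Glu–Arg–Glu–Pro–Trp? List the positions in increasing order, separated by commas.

2, 6, 7, 8

Matching residues: Ser2, Ser6, Tyr7, Thr8.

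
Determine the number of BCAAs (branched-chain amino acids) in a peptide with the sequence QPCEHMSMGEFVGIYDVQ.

3

Valine (V), leucine (L), and isoleucine (I) are the branched-chain amino acids.
Matching residues: V12, I14, V17.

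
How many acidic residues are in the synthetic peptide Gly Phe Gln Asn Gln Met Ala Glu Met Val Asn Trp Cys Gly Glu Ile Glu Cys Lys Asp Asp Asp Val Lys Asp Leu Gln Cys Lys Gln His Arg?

Only D (aspartate) and E (glutamate) carry a side-chain carboxylic acid.
Matching residues: Glu8, Glu15, Glu17, Asp20, Asp21, Asp22, Asp25.

7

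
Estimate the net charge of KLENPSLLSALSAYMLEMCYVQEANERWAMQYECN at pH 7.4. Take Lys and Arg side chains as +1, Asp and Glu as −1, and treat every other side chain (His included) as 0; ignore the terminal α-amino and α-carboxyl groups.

-3

Positive (K, R): K1, R27 → +2.
Negative (D, E): E3, E17, E23, E26, E33 → −5.
Net charge = (+2) + (−5) = −3.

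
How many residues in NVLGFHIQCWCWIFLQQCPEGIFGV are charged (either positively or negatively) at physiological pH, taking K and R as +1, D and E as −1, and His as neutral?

Charged side chains at pH ~7.4: K, R (positive); D, E (negative).
Matching residues: E20.

1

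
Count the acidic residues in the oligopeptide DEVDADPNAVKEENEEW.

8

The acidic residues are Asp (D) and Glu (E), whose side chains end in a carboxylate group.
Matching residues: D1, E2, D4, D6, E12, E13, E15, E16.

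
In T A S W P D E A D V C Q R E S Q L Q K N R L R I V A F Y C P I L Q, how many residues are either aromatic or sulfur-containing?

5

Aromatic: F, W, Y. Sulfur-containing: C, M.
Aromatic residues here: W4, F27, Y28 (3).
Sulfur-containing residues here: C11, C29 (2).
The two groups share no amino acid, so total = 3 + 2 = 5.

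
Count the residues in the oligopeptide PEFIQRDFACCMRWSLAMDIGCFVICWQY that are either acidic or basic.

5

Acidic: D, E. Basic: H, K, R.
Acidic residues here: E2, D7, D19 (3).
Basic residues here: R6, R13 (2).
The two groups share no amino acid, so total = 3 + 2 = 5.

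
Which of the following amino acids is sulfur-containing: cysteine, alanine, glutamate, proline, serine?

Cysteine (C, thiol) and methionine (M, thioether) are the two sulfur-containing amino acids.
Of the listed options, only cysteine belongs to this group.

cysteine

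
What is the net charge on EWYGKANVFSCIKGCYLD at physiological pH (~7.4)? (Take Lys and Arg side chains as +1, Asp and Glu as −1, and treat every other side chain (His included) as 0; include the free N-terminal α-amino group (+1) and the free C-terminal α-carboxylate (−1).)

Positive (K, R): K5, K13 → +2.
Negative (D, E): E1, D18 → −2.
The N-terminus (+1) and C-terminus (−1) cancel.
Net charge = (+2) + (−2) = 0.

0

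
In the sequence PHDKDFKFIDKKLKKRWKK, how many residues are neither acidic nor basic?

Acidic: D, E. Basic: K, R, H. All other residues are neither.
Matching residues: P1, F6, F8, I9, L13, W17.

6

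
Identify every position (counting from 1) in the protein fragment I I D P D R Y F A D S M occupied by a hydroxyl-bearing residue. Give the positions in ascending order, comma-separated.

The –OH-bearing residues are Ser, Thr (aliphatic alcohols), and Tyr (phenol).
Matching residues: Y7, S11.

7, 11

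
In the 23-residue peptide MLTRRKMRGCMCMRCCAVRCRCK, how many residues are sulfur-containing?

Only Cys (C) and Met (M) have a sulfur atom in the side chain.
Matching residues: M1, M7, C10, M11, C12, M13, C15, C16, C20, C22.

10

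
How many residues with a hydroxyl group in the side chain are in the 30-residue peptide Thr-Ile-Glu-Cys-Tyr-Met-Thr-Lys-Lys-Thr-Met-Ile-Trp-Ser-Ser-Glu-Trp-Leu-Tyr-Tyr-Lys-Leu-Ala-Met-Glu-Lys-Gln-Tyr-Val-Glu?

9

The –OH-bearing residues are Ser, Thr (aliphatic alcohols), and Tyr (phenol).
Matching residues: Thr1, Tyr5, Thr7, Thr10, Ser14, Ser15, Tyr19, Tyr20, Tyr28.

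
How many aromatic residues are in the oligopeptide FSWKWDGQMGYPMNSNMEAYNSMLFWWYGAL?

9

Phenylalanine (F), tryptophan (W), and tyrosine (Y) have aromatic ring side chains.
Matching residues: F1, W3, W5, Y11, Y20, F25, W26, W27, Y28.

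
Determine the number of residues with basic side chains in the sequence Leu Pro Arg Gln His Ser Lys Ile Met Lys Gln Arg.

Lysine (K), arginine (R), and histidine (H) have basic, nitrogen-containing side chains.
Matching residues: Arg3, His5, Lys7, Lys10, Arg12.

5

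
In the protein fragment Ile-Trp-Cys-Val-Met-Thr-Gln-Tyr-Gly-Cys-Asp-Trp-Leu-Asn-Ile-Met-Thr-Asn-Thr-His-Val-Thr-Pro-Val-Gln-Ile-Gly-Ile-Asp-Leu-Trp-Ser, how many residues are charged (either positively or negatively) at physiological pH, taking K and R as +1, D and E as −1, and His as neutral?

2

Charged side chains at pH ~7.4: K, R (positive); D, E (negative).
Matching residues: Asp11, Asp29.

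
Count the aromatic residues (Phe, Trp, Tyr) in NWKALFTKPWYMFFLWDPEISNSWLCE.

Matching residues: W2, F6, W10, Y11, F13, F14, W16, W24.

8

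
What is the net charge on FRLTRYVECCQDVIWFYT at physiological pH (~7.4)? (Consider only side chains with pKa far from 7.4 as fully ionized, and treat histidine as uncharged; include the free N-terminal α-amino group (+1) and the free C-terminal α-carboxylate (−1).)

The side chains ionized at physiological pH are Lys/Arg (+1) and Asp/Glu (−1); with His treated as neutral, nothing else contributes.
Positive (K, R): R2, R5 → +2.
Negative (D, E): E8, D12 → −2.
The N-terminus (+1) and C-terminus (−1) cancel.
Net charge = (+2) + (−2) = 0.

0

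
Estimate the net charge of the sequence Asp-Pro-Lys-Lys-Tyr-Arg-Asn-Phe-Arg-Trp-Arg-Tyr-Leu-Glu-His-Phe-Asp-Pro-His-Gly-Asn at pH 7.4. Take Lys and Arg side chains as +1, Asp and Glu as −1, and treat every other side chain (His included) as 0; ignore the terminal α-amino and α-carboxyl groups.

+2

Positive (K, R): Lys3, Lys4, Arg6, Arg9, Arg11 → +5.
Negative (D, E): Asp1, Glu14, Asp17 → −3.
Net charge = (+5) + (−3) = +2.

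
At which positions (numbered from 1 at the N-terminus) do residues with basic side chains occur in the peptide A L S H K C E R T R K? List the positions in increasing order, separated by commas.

The basic amino acids are Lys (K), Arg (R), and His (H).
Matching residues: H4, K5, R8, R10, K11.

4, 5, 8, 10, 11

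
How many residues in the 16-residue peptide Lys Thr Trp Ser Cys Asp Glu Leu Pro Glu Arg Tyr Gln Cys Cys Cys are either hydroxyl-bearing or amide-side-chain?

4

Hydroxyl-bearing: S, T, Y. Amide-side-chain: N, Q.
Hydroxyl-bearing residues here: Thr2, Ser4, Tyr12 (3).
Amide-side-chain residues here: Gln13 (1).
The two groups share no amino acid, so total = 3 + 1 = 4.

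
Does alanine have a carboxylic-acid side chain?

No

Only D (aspartate) and E (glutamate) carry a side-chain carboxylic acid.
Alanine is not in this group.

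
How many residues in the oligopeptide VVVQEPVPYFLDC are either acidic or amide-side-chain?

3

Acidic: D, E. Amide-side-chain: N, Q.
Acidic residues here: E5, D12 (2).
Amide-side-chain residues here: Q4 (1).
The two groups share no amino acid, so total = 2 + 1 = 3.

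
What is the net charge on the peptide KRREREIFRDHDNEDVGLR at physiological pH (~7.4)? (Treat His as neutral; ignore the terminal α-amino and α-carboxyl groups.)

At pH ~7.4 the Lys and Arg side chains are protonated (+1), the Asp and Glu side chains are deprotonated (−1), and with His taken as neutral all other side chains carry no charge.
Positive (K, R): K1, R2, R3, R5, R9, R19 → +6.
Negative (D, E): E4, E6, D10, D12, E14, D15 → −6.
Net charge = (+6) + (−6) = 0.

0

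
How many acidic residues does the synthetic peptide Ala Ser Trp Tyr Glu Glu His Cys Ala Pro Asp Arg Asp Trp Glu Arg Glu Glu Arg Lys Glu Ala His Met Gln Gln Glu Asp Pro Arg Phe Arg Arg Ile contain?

The acidic residues are Asp (D) and Glu (E), whose side chains end in a carboxylate group.
Matching residues: Glu5, Glu6, Asp11, Asp13, Glu15, Glu17, Glu18, Glu21, Glu27, Asp28.

10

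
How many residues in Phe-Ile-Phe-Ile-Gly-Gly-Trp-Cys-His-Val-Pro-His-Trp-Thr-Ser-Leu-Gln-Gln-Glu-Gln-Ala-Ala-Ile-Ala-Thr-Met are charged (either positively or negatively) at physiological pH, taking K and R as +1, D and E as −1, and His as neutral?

Charged side chains at pH ~7.4: K, R (positive); D, E (negative).
Matching residues: Glu19.

1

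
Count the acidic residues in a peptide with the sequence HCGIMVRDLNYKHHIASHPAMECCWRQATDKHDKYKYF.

Aspartate (D) and glutamate (E) have carboxylic-acid side chains and are the acidic amino acids.
Matching residues: D8, E22, D30, D33.

4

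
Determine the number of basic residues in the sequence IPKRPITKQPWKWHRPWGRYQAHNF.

8

K, R, and H are the three residues with basic side chains (ε-amine, guanidinium, and imidazole respectively).
Matching residues: K3, R4, K8, K12, H14, R15, R19, H23.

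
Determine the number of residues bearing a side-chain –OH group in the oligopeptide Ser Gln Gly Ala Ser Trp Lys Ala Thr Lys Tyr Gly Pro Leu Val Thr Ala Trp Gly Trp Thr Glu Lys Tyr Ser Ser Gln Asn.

9

The –OH-bearing residues are Ser, Thr (aliphatic alcohols), and Tyr (phenol).
Matching residues: Ser1, Ser5, Thr9, Tyr11, Thr16, Thr21, Tyr24, Ser25, Ser26.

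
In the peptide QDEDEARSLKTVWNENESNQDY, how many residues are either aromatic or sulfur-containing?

2

Aromatic: F, W, Y. Sulfur-containing: C, M.
Aromatic residues here: W13, Y22 (2).
Sulfur-containing residues here: none (0).
The two groups share no amino acid, so total = 2 + 0 = 2.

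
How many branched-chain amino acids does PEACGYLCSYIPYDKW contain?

2

The BCAAs are Val, Leu, and Ile — aliphatic side chains with a branch point.
Matching residues: L7, I11.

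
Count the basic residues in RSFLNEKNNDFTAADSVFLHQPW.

The basic amino acids are Lys (K), Arg (R), and His (H).
Matching residues: R1, K7, H20.

3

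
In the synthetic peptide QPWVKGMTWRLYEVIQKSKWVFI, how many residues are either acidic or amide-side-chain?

Acidic: D, E. Amide-side-chain: N, Q.
Acidic residues here: E13 (1).
Amide-side-chain residues here: Q1, Q16 (2).
The two groups share no amino acid, so total = 1 + 2 = 3.

3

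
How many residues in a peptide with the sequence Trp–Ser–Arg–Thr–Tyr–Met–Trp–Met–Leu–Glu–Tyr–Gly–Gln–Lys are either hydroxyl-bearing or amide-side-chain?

Hydroxyl-bearing: S, T, Y. Amide-side-chain: N, Q.
Hydroxyl-bearing residues here: Ser2, Thr4, Tyr5, Tyr11 (4).
Amide-side-chain residues here: Gln13 (1).
The two groups share no amino acid, so total = 4 + 1 = 5.

5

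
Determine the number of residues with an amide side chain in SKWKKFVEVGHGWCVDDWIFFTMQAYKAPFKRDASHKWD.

Asparagine (N) and glutamine (Q) have uncharged amide side chains.
Matching residues: Q24.

1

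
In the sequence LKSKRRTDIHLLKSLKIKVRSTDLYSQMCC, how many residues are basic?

9

Lysine (K), arginine (R), and histidine (H) have basic, nitrogen-containing side chains.
Matching residues: K2, K4, R5, R6, H10, K13, K16, K18, R20.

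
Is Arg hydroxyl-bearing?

No

Serine (S), threonine (T), and tyrosine (Y) each carry a hydroxyl group on the side chain.
Arginine is not in this group.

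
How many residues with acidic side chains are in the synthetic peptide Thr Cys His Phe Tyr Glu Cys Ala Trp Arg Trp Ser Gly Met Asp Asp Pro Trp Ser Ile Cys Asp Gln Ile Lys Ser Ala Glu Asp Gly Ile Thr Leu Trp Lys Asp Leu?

The acidic residues are Asp (D) and Glu (E), whose side chains end in a carboxylate group.
Matching residues: Glu6, Asp15, Asp16, Asp22, Glu28, Asp29, Asp36.

7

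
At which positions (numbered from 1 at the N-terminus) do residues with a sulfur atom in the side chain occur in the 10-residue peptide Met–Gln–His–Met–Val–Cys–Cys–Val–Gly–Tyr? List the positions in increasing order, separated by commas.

The sulfur-bearing residues are cysteine (–SH) and methionine (–S–CH₃).
Matching residues: Met1, Met4, Cys6, Cys7.

1, 4, 6, 7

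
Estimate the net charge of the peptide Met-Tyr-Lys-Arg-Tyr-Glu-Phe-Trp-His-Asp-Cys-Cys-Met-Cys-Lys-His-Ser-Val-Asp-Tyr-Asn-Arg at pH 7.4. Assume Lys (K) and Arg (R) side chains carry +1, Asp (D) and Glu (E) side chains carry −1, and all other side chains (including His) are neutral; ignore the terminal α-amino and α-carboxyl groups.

+1

Positive (K, R): Lys3, Arg4, Lys15, Arg22 → +4.
Negative (D, E): Glu6, Asp10, Asp19 → −3.
Net charge = (+4) + (−3) = +1.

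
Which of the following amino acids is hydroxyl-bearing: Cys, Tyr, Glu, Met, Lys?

Tyr

Serine (S), threonine (T), and tyrosine (Y) each carry a hydroxyl group on the side chain.
Of the listed options, only Tyr belongs to this group.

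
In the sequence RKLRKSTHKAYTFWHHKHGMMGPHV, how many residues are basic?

Lysine (K), arginine (R), and histidine (H) have basic, nitrogen-containing side chains.
Matching residues: R1, K2, R4, K5, H8, K9, H15, H16, K17, H18, H24.

11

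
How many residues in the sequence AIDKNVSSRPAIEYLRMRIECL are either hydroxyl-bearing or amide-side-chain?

4

Hydroxyl-bearing: S, T, Y. Amide-side-chain: N, Q.
Hydroxyl-bearing residues here: S7, S8, Y14 (3).
Amide-side-chain residues here: N5 (1).
The two groups share no amino acid, so total = 3 + 1 = 4.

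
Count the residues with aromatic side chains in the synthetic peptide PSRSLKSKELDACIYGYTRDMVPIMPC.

2

F, W, and Y each carry an aromatic ring on the side chain.
Matching residues: Y15, Y17.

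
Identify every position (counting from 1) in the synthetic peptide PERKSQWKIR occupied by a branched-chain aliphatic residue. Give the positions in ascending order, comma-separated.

V, L, and I make up the branched-chain aliphatic group.
Matching residues: I9.

9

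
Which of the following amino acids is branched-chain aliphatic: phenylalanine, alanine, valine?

V, L, and I make up the branched-chain aliphatic group.
Of the listed options, only valine belongs to this group.

valine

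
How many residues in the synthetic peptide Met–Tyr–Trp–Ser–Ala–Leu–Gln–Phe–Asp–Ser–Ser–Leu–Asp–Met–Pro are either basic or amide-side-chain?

Basic: H, K, R. Amide-side-chain: N, Q.
Basic residues here: none (0).
Amide-side-chain residues here: Gln7 (1).
The two groups share no amino acid, so total = 0 + 1 = 1.

1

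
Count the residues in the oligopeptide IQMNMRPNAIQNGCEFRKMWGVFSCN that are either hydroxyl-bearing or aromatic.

Hydroxyl-bearing: S, T, Y. Aromatic: F, W, Y.
Hydroxyl-bearing residues here: S24 (1).
Aromatic residues here: F16, W20, F23 (3).
(Y belongs to both groups, but none appear in this sequence.) Total = 1 + 3 = 4.

4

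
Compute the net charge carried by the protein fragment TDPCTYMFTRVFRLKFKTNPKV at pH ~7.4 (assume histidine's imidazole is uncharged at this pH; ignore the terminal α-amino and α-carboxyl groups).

+4

The side chains ionized at physiological pH are Lys/Arg (+1) and Asp/Glu (−1); with His treated as neutral, nothing else contributes.
Positive (K, R): R10, R13, K15, K17, K21 → +5.
Negative (D, E): D2 → −1.
Net charge = (+5) + (−1) = +4.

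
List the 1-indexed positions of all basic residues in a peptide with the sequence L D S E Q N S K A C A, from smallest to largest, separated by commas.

K, R, and H are the three residues with basic side chains (ε-amine, guanidinium, and imidazole respectively).
Matching residues: K8.

8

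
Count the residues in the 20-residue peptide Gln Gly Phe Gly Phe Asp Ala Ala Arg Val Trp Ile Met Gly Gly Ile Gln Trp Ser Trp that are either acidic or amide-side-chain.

Acidic: D, E. Amide-side-chain: N, Q.
Acidic residues here: Asp6 (1).
Amide-side-chain residues here: Gln1, Gln17 (2).
The two groups share no amino acid, so total = 1 + 2 = 3.

3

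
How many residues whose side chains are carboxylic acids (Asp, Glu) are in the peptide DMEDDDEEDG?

8

Matching residues: D1, E3, D4, D5, D6, E7, E8, D9.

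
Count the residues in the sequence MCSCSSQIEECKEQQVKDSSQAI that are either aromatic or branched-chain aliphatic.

Aromatic: F, W, Y. Branched-chain aliphatic: I, L, V.
Aromatic residues here: none (0).
Branched-chain aliphatic residues here: I8, V16, I23 (3).
The two groups share no amino acid, so total = 0 + 3 = 3.

3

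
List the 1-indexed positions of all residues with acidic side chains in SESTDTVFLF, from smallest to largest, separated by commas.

Only D (aspartate) and E (glutamate) carry a side-chain carboxylic acid.
Matching residues: E2, D5.

2, 5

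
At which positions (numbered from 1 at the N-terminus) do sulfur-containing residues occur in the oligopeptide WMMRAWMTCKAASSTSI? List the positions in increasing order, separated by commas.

2, 3, 7, 9

The sulfur-bearing residues are cysteine (–SH) and methionine (–S–CH₃).
Matching residues: M2, M3, M7, C9.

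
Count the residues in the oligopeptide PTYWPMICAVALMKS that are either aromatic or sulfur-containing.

Aromatic: F, W, Y. Sulfur-containing: C, M.
Aromatic residues here: Y3, W4 (2).
Sulfur-containing residues here: M6, C8, M13 (3).
The two groups share no amino acid, so total = 2 + 3 = 5.

5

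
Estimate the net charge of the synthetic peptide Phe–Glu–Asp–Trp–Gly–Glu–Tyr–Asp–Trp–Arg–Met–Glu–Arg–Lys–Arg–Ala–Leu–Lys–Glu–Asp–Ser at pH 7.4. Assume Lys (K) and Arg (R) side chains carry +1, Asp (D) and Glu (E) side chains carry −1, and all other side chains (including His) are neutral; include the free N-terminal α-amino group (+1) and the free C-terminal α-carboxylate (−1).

Positive (K, R): Arg10, Arg13, Lys14, Arg15, Lys18 → +5.
Negative (D, E): Glu2, Asp3, Glu6, Asp8, Glu12, Glu19, Asp20 → −7.
The N-terminus (+1) and C-terminus (−1) cancel.
Net charge = (+5) + (−7) = −2.

-2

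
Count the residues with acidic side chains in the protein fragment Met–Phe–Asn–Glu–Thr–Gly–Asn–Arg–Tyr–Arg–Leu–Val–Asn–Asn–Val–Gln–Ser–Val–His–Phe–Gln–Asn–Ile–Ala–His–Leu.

1

Aspartate (D) and glutamate (E) have carboxylic-acid side chains and are the acidic amino acids.
Matching residues: Glu4.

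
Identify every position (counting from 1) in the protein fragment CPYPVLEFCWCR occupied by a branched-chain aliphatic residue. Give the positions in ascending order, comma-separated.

V, L, and I make up the branched-chain aliphatic group.
Matching residues: V5, L6.

5, 6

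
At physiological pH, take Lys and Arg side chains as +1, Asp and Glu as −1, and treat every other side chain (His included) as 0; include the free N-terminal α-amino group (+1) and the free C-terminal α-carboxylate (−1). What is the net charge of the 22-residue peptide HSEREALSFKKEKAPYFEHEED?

-3

Positive (K, R): R4, K10, K11, K13 → +4.
Negative (D, E): E3, E5, E12, E18, E20, E21, D22 → −7.
The N-terminus (+1) and C-terminus (−1) cancel.
Net charge = (+4) + (−7) = −3.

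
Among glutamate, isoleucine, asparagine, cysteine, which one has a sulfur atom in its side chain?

cysteine

Only Cys (C) and Met (M) have a sulfur atom in the side chain.
Of the listed options, only cysteine belongs to this group.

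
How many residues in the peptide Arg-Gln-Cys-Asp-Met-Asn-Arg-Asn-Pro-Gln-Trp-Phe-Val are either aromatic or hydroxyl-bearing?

2

Aromatic: F, W, Y. Hydroxyl-bearing: S, T, Y.
Aromatic residues here: Trp11, Phe12 (2).
Hydroxyl-bearing residues here: none (0).
(Y belongs to both groups, but none appear in this sequence.) Total = 2 + 0 = 2.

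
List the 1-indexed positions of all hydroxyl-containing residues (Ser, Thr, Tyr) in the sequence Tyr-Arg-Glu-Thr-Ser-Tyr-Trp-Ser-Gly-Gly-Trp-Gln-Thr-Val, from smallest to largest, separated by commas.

Matching residues: Tyr1, Thr4, Ser5, Tyr6, Ser8, Thr13.

1, 4, 5, 6, 8, 13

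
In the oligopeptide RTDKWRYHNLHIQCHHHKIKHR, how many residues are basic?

The basic amino acids are Lys (K), Arg (R), and His (H).
Matching residues: R1, K4, R6, H8, H11, H15, H16, H17, K18, K20, H21, R22.

12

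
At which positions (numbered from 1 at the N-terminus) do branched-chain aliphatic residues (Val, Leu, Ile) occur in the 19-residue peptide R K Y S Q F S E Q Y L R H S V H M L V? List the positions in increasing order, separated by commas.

Matching residues: L11, V15, L18, V19.

11, 15, 18, 19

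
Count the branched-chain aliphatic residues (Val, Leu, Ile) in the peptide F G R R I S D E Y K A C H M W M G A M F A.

1

Matching residues: I5.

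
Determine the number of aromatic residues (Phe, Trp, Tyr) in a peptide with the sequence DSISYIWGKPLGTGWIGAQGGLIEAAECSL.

Matching residues: Y5, W7, W15.

3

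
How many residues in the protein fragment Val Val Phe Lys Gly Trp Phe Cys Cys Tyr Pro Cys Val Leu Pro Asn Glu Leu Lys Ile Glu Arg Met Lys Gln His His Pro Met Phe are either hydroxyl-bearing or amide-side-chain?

Hydroxyl-bearing: S, T, Y. Amide-side-chain: N, Q.
Hydroxyl-bearing residues here: Tyr10 (1).
Amide-side-chain residues here: Asn16, Gln25 (2).
The two groups share no amino acid, so total = 1 + 2 = 3.

3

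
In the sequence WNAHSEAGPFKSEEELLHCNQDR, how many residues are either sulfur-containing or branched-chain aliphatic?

3

Sulfur-containing: C, M. Branched-chain aliphatic: I, L, V.
Sulfur-containing residues here: C19 (1).
Branched-chain aliphatic residues here: L16, L17 (2).
The two groups share no amino acid, so total = 1 + 2 = 3.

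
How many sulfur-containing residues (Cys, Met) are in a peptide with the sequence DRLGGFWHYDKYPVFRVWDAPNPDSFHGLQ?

None of the 30 residues belong to this group.

0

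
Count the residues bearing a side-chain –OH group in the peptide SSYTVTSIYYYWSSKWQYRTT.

14

Serine (S), threonine (T), and tyrosine (Y) each carry a hydroxyl group on the side chain.
Matching residues: S1, S2, Y3, T4, T6, S7, Y9, Y10, Y11, S13, S14, Y18, T20, T21.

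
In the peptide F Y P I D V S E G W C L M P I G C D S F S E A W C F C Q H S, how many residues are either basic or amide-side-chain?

Basic: H, K, R. Amide-side-chain: N, Q.
Basic residues here: H29 (1).
Amide-side-chain residues here: Q28 (1).
The two groups share no amino acid, so total = 1 + 1 = 2.

2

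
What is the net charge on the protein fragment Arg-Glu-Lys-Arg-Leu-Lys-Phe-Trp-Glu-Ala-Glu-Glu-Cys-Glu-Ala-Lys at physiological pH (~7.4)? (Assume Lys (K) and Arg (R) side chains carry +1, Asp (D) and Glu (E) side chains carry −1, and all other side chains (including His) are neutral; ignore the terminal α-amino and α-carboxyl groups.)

Positive (K, R): Arg1, Lys3, Arg4, Lys6, Lys16 → +5.
Negative (D, E): Glu2, Glu9, Glu11, Glu12, Glu14 → −5.
Net charge = (+5) + (−5) = 0.

0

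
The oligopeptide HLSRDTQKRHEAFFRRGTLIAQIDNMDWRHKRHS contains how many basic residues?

Lysine (K), arginine (R), and histidine (H) have basic, nitrogen-containing side chains.
Matching residues: H1, R4, K8, R9, H10, R15, R16, R29, H30, K31, R32, H33.

12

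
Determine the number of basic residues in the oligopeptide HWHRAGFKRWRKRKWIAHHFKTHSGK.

Lysine (K), arginine (R), and histidine (H) have basic, nitrogen-containing side chains.
Matching residues: H1, H3, R4, K8, R9, R11, K12, R13, K14, H18, H19, K21, H23, K26.

14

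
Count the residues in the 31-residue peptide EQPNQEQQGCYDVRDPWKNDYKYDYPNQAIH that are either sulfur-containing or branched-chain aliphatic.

Sulfur-containing: C, M. Branched-chain aliphatic: I, L, V.
Sulfur-containing residues here: C10 (1).
Branched-chain aliphatic residues here: V13, I30 (2).
The two groups share no amino acid, so total = 1 + 2 = 3.

3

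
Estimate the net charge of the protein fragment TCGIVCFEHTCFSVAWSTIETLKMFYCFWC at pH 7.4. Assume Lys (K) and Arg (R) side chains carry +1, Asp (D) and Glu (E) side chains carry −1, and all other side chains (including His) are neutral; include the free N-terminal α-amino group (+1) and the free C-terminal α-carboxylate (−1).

Positive (K, R): K23 → +1.
Negative (D, E): E8, E20 → −2.
The N-terminus (+1) and C-terminus (−1) cancel.
Net charge = (+1) + (−2) = −1.

-1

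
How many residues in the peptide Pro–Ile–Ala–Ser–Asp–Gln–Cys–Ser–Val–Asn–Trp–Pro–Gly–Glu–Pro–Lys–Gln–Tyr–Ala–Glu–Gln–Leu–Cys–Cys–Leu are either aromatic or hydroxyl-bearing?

4

Aromatic: F, W, Y. Hydroxyl-bearing: S, T, Y.
Aromatic residues here: Trp11, Tyr18 (2).
Hydroxyl-bearing residues here: Ser4, Ser8, Tyr18 (3).
Y is in both groups, so the 1 Y residue must not be double-counted.
Total = 2 + 3 − 1 = 4.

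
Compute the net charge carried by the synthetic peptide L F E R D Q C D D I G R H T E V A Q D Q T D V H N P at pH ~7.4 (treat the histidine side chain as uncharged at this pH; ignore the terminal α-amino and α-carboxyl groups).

Near pH 7.4, K and R contribute +1 each, D and E contribute −1 each, and every other side chain (His included, as stated) is uncharged.
Positive (K, R): R4, R12 → +2.
Negative (D, E): E3, D5, D8, D9, E15, D19, D22 → −7.
Net charge = (+2) + (−7) = −5.

-5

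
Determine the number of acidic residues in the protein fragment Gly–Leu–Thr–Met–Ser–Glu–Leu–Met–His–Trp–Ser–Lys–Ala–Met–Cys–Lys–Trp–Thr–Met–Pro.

1

Aspartate (D) and glutamate (E) have carboxylic-acid side chains and are the acidic amino acids.
Matching residues: Glu6.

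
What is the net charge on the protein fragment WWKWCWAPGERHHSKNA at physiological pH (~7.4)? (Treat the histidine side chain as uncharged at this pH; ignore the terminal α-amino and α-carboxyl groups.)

+2

Near pH 7.4, K and R contribute +1 each, D and E contribute −1 each, and every other side chain (His included, as stated) is uncharged.
Positive (K, R): K3, R11, K15 → +3.
Negative (D, E): E10 → −1.
Net charge = (+3) + (−1) = +2.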